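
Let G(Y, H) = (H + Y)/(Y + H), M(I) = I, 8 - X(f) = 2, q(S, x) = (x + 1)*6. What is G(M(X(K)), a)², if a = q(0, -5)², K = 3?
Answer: 1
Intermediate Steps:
q(S, x) = 6 + 6*x (q(S, x) = (1 + x)*6 = 6 + 6*x)
a = 576 (a = (6 + 6*(-5))² = (6 - 30)² = (-24)² = 576)
X(f) = 6 (X(f) = 8 - 1*2 = 8 - 2 = 6)
G(Y, H) = 1 (G(Y, H) = (H + Y)/(H + Y) = 1)
G(M(X(K)), a)² = 1² = 1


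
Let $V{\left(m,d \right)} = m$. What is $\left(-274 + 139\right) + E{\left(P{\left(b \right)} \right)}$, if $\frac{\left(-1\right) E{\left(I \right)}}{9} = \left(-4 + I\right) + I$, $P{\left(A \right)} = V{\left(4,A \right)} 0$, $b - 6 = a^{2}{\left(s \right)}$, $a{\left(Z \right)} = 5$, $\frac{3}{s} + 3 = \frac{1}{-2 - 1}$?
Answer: $-99$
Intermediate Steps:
$s = - \frac{9}{10}$ ($s = \frac{3}{-3 + \frac{1}{-2 - 1}} = \frac{3}{-3 + \frac{1}{-3}} = \frac{3}{-3 - \frac{1}{3}} = \frac{3}{- \frac{10}{3}} = 3 \left(- \frac{3}{10}\right) = - \frac{9}{10} \approx -0.9$)
$b = 31$ ($b = 6 + 5^{2} = 6 + 25 = 31$)
$P{\left(A \right)} = 0$ ($P{\left(A \right)} = 4 \cdot 0 = 0$)
$E{\left(I \right)} = 36 - 18 I$ ($E{\left(I \right)} = - 9 \left(\left(-4 + I\right) + I\right) = - 9 \left(-4 + 2 I\right) = 36 - 18 I$)
$\left(-274 + 139\right) + E{\left(P{\left(b \right)} \right)} = \left(-274 + 139\right) + \left(36 - 0\right) = -135 + \left(36 + 0\right) = -135 + 36 = -99$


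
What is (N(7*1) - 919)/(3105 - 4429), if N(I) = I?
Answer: 228/331 ≈ 0.68882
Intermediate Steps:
(N(7*1) - 919)/(3105 - 4429) = (7*1 - 919)/(3105 - 4429) = (7 - 919)/(-1324) = -912*(-1/1324) = 228/331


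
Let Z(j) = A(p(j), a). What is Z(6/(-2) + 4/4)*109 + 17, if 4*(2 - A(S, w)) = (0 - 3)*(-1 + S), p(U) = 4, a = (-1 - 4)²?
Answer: 1921/4 ≈ 480.25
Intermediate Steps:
a = 25 (a = (-5)² = 25)
A(S, w) = 5/4 + 3*S/4 (A(S, w) = 2 - (0 - 3)*(-1 + S)/4 = 2 - (-3)*(-1 + S)/4 = 2 - (3 - 3*S)/4 = 2 + (-¾ + 3*S/4) = 5/4 + 3*S/4)
Z(j) = 17/4 (Z(j) = 5/4 + (¾)*4 = 5/4 + 3 = 17/4)
Z(6/(-2) + 4/4)*109 + 17 = (17/4)*109 + 17 = 1853/4 + 17 = 1921/4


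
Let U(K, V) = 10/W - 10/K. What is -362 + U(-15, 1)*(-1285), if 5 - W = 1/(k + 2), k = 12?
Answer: -87996/23 ≈ -3825.9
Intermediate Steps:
W = 69/14 (W = 5 - 1/(12 + 2) = 5 - 1/14 = 69/14 ≈ 4.9286)
U(K, V) = 140/69 - 10/K (U(K, V) = 10/(69/14) - 10/K = 10*(14/69) - 10/K = 140/69 - 10/K)
-362 + U(-15, 1)*(-1285) = -362 + (140/69 - 10/(-15))*(-1285) = -362 + (140/69 - 10*(-1/15))*(-1285) = -362 + (140/69 + ⅔)*(-1285) = -362 + (62/23)*(-1285) = -362 - 79670/23 = -87996/23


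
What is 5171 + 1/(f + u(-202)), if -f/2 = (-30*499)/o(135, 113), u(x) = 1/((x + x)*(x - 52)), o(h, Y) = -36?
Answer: 1323914879959/256026917 ≈ 5171.0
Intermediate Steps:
u(x) = 1/(2*x*(-52 + x)) (u(x) = 1/((2*x)*(-52 + x)) = 1/(2*x*(-52 + x)))
f = -2495/3 (f = -2*(-30*499)/(-36) = -(-29940)*(-1)/36 = -2*2495/6 = -2495/3 ≈ -831.67)
5171 + 1/(f + u(-202)) = 5171 + 1/(-2495/3 + (1/2)/(-202*(-52 - 202))) = 5171 + 1/(-2495/3 + (1/2)*(-1/202)/(-254)) = 5171 + 1/(-2495/3 + (1/2)*(-1/202)*(-1/254)) = 5171 + 1/(-2495/3 + 1/102616) = 5171 + 1/(-256026917/307848) = 5171 - 307848/256026917 = 1323914879959/256026917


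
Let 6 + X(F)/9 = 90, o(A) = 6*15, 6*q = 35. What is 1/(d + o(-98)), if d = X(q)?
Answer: 1/846 ≈ 0.0011820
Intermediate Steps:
q = 35/6 (q = (⅙)*35 = 35/6 ≈ 5.8333)
o(A) = 90
X(F) = 756 (X(F) = -54 + 9*90 = -54 + 810 = 756)
d = 756
1/(d + o(-98)) = 1/(756 + 90) = 1/846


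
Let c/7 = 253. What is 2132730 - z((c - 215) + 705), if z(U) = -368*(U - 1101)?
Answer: 2559610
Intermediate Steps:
c = 1771 (c = 7*253 = 1771)
z(U) = 405168 - 368*U (z(U) = -368*(-1101 + U) = 405168 - 368*U)
2132730 - z((c - 215) + 705) = 2132730 - (405168 - 368*((1771 - 215) + 705)) = 2132730 - (405168 - 368*(1556 + 705)) = 2132730 - (405168 - 368*2261) = 2132730 - (405168 - 832048) = 2132730 - 1*(-426880) = 2132730 + 426880 = 2559610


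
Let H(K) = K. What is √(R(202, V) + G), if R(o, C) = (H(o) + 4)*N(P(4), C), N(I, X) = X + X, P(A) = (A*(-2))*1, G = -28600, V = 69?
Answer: 2*I*√43 ≈ 13.115*I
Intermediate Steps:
P(A) = -2*A (P(A) = -2*A*1 = -2*A)
N(I, X) = 2*X
R(o, C) = 2*C*(4 + o) (R(o, C) = (o + 4)*(2*C) = (4 + o)*(2*C) = 2*C*(4 + o))
√(R(202, V) + G) = √(2*69*(4 + 202) - 28600) = √(2*69*206 - 28600) = √(28428 - 28600) = √(-172) = 2*I*√43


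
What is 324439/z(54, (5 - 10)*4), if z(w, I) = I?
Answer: -324439/20 ≈ -16222.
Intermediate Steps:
324439/z(54, (5 - 10)*4) = 324439/(((5 - 10)*4)) = 324439/((-5*4)) = 324439/(-20) = 324439*(-1/20) = -324439/20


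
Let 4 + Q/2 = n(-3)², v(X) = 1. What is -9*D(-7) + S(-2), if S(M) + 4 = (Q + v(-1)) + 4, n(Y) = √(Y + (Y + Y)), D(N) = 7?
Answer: -88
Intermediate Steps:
n(Y) = √3*√Y (n(Y) = √(Y + 2*Y) = √(3*Y) = √3*√Y)
Q = -26 (Q = -8 + 2*(√3*√(-3))² = -8 + 2*(√3*(I*√3))² = -8 + 2*(3*I)² = -8 + 2*(-9) = -8 - 18 = -26)
S(M) = -25 (S(M) = -4 + ((-26 + 1) + 4) = -4 + (-25 + 4) = -4 - 21 = -25)
-9*D(-7) + S(-2) = -9*7 - 25 = -63 - 25 = -88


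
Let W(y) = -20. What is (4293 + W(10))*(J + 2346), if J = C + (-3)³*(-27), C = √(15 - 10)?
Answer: 13139475 + 4273*√5 ≈ 1.3149e+7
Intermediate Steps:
C = √5 ≈ 2.2361
J = 729 + √5 (J = √5 + (-3)³*(-27) = √5 - 27*(-27) = √5 + 729 = 729 + √5 ≈ 731.24)
(4293 + W(10))*(J + 2346) = (4293 - 20)*((729 + √5) + 2346) = 4273*(3075 + √5) = 13139475 + 4273*√5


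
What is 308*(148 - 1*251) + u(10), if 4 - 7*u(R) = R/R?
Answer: -222065/7 ≈ -31724.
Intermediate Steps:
u(R) = 3/7 (u(R) = 4/7 - R/(7*R) = 4/7 - ⅐*1 = 4/7 - ⅐ = 3/7)
308*(148 - 1*251) + u(10) = 308*(148 - 1*251) + 3/7 = 308*(148 - 251) + 3/7 = 308*(-103) + 3/7 = -31724 + 3/7 = -222065/7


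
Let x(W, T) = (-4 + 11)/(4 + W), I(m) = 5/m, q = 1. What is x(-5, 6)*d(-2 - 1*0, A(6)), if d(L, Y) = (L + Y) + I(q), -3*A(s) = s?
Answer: -7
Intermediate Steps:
A(s) = -s/3
x(W, T) = 7/(4 + W)
d(L, Y) = 5 + L + Y (d(L, Y) = (L + Y) + 5/1 = (L + Y) + 5*1 = (L + Y) + 5 = 5 + L + Y)
x(-5, 6)*d(-2 - 1*0, A(6)) = (7/(4 - 5))*(5 + (-2 - 1*0) - ⅓*6) = (7/(-1))*(5 + (-2 + 0) - 2) = (7*(-1))*(5 - 2 - 2) = -7*1 = -7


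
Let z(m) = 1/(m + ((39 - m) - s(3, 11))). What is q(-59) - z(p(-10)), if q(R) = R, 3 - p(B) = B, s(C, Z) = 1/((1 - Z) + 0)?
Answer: -23079/391 ≈ -59.026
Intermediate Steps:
s(C, Z) = 1/(1 - Z)
p(B) = 3 - B
z(m) = 10/391 (z(m) = 1/(m + ((39 - m) - (-1)/(-1 + 11))) = 1/(m + ((39 - m) - (-1)/10)) = 1/(m + ((39 - m) - 1*(-⅒))) = 1/(m + ((39 - m) + ⅒)) = 1/(m + (391/10 - m)) = 1/(391/10) = 10/391)
q(-59) - z(p(-10)) = -59 - 1*10/391 = -59 - 10/391 = -23079/391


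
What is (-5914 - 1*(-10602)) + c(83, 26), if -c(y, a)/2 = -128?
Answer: 4944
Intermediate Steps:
c(y, a) = 256 (c(y, a) = -2*(-128) = 256)
(-5914 - 1*(-10602)) + c(83, 26) = (-5914 - 1*(-10602)) + 256 = (-5914 + 10602) + 256 = 4688 + 256 = 4944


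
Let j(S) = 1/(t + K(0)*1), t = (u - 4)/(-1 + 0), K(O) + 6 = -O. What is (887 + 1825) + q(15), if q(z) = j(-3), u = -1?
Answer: 2711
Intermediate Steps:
K(O) = -6 - O
t = 5 (t = (-1 - 4)/(-1 + 0) = -5/(-1) = -5*(-1) = 5)
j(S) = -1 (j(S) = 1/(5 + (-6 - 1*0)*1) = 1/(5 + (-6 + 0)*1) = 1/(5 - 6*1) = 1/(5 - 6) = 1/(-1) = -1)
q(z) = -1
(887 + 1825) + q(15) = (887 + 1825) - 1 = 2712 - 1 = 2711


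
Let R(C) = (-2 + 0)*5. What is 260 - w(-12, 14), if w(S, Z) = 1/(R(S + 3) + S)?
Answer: 5721/22 ≈ 260.05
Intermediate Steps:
R(C) = -10 (R(C) = -2*5 = -10)
w(S, Z) = 1/(-10 + S)
260 - w(-12, 14) = 260 - 1/(-10 - 12) = 260 - 1/(-22) = 260 - 1*(-1/22) = 260 + 1/22 = 5721/22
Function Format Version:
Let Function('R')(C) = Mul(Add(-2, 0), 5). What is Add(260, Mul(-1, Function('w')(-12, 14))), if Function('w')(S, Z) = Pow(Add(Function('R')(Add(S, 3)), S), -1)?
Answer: Rational(5721, 22) ≈ 260.05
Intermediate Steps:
Function('R')(C) = -10 (Function('R')(C) = Mul(-2, 5) = -10)
Function('w')(S, Z) = Pow(Add(-10, S), -1)
Add(260, Mul(-1, Function('w')(-12, 14))) = Add(260, Mul(-1, Pow(Add(-10, -12), -1))) = Add(260, Mul(-1, Pow(-22, -1))) = Add(260, Mul(-1, Rational(-1, 22))) = Add(260, Rational(1, 22)) = Rational(5721, 22)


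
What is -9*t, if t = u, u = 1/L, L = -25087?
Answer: 9/25087 ≈ 0.00035875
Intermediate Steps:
u = -1/25087 (u = 1/(-25087) = -1/25087 ≈ -3.9861e-5)
t = -1/25087 ≈ -3.9861e-5
-9*t = -9*(-1/25087) = 9/25087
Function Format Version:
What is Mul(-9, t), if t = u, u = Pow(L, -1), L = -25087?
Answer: Rational(9, 25087) ≈ 0.00035875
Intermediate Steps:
u = Rational(-1, 25087) (u = Pow(-25087, -1) = Rational(-1, 25087) ≈ -3.9861e-5)
t = Rational(-1, 25087) ≈ -3.9861e-5
Mul(-9, t) = Mul(-9, Rational(-1, 25087)) = Rational(9, 25087)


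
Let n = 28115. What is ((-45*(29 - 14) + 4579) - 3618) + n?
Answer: 28401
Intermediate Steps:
((-45*(29 - 14) + 4579) - 3618) + n = ((-45*(29 - 14) + 4579) - 3618) + 28115 = ((-45*15 + 4579) - 3618) + 28115 = ((-675 + 4579) - 3618) + 28115 = (3904 - 3618) + 28115 = 286 + 28115 = 28401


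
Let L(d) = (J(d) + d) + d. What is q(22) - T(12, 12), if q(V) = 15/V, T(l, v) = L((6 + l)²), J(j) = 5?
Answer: -14351/22 ≈ -652.32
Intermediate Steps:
L(d) = 5 + 2*d (L(d) = (5 + d) + d = 5 + 2*d)
T(l, v) = 5 + 2*(6 + l)²
q(22) - T(12, 12) = 15/22 - (5 + 2*(6 + 12)²) = 15*(1/22) - (5 + 2*18²) = 15/22 - (5 + 2*324) = 15/22 - (5 + 648) = 15/22 - 1*653 = 15/22 - 653 = -14351/22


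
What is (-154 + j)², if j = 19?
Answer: 18225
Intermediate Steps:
(-154 + j)² = (-154 + 19)² = (-135)² = 18225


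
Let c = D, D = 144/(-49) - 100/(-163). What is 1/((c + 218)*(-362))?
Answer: -7987/623579028 ≈ -1.2808e-5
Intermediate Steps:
D = -18572/7987 (D = 144*(-1/49) - 100*(-1/163) = -144/49 + 100/163 = -18572/7987 ≈ -2.3253)
c = -18572/7987 ≈ -2.3253
1/((c + 218)*(-362)) = 1/((-18572/7987 + 218)*(-362)) = 1/((1722594/7987)*(-362)) = 1/(-623579028/7987) = -7987/623579028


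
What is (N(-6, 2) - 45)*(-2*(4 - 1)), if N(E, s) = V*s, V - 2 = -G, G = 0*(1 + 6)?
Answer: 246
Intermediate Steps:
G = 0 (G = 0*7 = 0)
V = 2 (V = 2 - 1*0 = 2 + 0 = 2)
N(E, s) = 2*s
(N(-6, 2) - 45)*(-2*(4 - 1)) = (2*2 - 45)*(-2*(4 - 1)) = (4 - 45)*(-2*3) = -41*(-6) = 246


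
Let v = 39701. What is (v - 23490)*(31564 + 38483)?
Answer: 1135531917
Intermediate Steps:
(v - 23490)*(31564 + 38483) = (39701 - 23490)*(31564 + 38483) = 16211*70047 = 1135531917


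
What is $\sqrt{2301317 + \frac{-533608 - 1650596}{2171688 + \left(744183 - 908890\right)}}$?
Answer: $\frac{\sqrt{9269637745465525313}}{2006981} \approx 1517.0$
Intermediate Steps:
$\sqrt{2301317 + \frac{-533608 - 1650596}{2171688 + \left(744183 - 908890\right)}} = \sqrt{2301317 - \frac{2184204}{2171688 + \left(744183 - 908890\right)}} = \sqrt{2301317 - \frac{2184204}{2171688 - 164707}} = \sqrt{2301317 - \frac{2184204}{2006981}} = \sqrt{\frac{4618697309773}{2006981}} = \frac{\sqrt{9269637745465525313}}{2006981}$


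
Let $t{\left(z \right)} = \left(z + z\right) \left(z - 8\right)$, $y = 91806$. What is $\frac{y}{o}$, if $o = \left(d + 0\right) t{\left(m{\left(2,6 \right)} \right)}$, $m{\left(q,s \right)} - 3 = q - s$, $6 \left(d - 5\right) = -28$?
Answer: $15301$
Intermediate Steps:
$d = \frac{1}{3}$ ($d = 5 + \frac{1}{6} \left(-28\right) = 5 - \frac{14}{3} = \frac{1}{3} \approx 0.33333$)
$m{\left(q,s \right)} = 3 + q - s$ ($m{\left(q,s \right)} = 3 + \left(q - s\right) = 3 + q - s$)
$t{\left(z \right)} = 2 z \left(-8 + z\right)$
$o = 6$ ($o = \left(\frac{1}{3} + 0\right) 2 \left(3 + 2 - 6\right) \left(-8 + \left(3 + 2 - 6\right)\right) = \frac{2 \left(3 + 2 - 6\right) \left(-8 + \left(3 + 2 - 6\right)\right)}{3} = \frac{2 \left(-1\right) \left(-8 - 1\right)}{3} = \frac{2 \left(-1\right) \left(-9\right)}{3} = \frac{1}{3} \cdot 18 = 6$)
$\frac{y}{o} = \frac{91806}{6} = 91806 \cdot \frac{1}{6} = 15301$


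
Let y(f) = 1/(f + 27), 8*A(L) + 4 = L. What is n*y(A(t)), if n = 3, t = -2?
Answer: 4/35 ≈ 0.11429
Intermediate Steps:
A(L) = -½ + L/8
y(f) = 1/(27 + f)
n*y(A(t)) = 3/(27 + (-½ + (⅛)*(-2))) = 3/(27 + (-½ - ¼)) = 3/(27 - ¾) = 3/(105/4) = 3*(4/105) = 4/35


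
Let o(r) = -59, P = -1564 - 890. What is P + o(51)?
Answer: -2513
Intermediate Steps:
P = -2454
P + o(51) = -2454 - 59 = -2513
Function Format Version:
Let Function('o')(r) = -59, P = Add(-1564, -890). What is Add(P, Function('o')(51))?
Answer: -2513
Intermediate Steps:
P = -2454
Add(P, Function('o')(51)) = Add(-2454, -59) = -2513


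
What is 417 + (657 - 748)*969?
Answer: -87762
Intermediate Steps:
417 + (657 - 748)*969 = 417 - 91*969 = 417 - 88179 = -87762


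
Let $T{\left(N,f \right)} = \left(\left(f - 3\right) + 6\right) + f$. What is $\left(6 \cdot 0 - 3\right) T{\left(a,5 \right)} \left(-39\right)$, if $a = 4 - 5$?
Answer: $1521$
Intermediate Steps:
$a = -1$
$T{\left(N,f \right)} = 3 + 2 f$ ($T{\left(N,f \right)} = \left(\left(-3 + f\right) + 6\right) + f = \left(3 + f\right) + f = 3 + 2 f$)
$\left(6 \cdot 0 - 3\right) T{\left(a,5 \right)} \left(-39\right) = \left(6 \cdot 0 - 3\right) \left(3 + 2 \cdot 5\right) \left(-39\right) = \left(0 - 3\right) \left(3 + 10\right) \left(-39\right) = \left(-3\right) 13 \left(-39\right) = \left(-39\right) \left(-39\right) = 1521$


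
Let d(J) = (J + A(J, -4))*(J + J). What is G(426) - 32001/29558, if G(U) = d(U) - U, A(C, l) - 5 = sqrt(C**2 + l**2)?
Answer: 10841428587/29558 + 28968*sqrt(157) ≈ 7.2975e+5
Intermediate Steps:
A(C, l) = 5 + sqrt(C**2 + l**2)
d(J) = 2*J*(5 + J + sqrt(16 + J**2)) (d(J) = (J + (5 + sqrt(J**2 + (-4)**2)))*(J + J) = (J + (5 + sqrt(J**2 + 16)))*(2*J) = (J + (5 + sqrt(16 + J**2)))*(2*J) = (5 + J + sqrt(16 + J**2))*(2*J) = 2*J*(5 + J + sqrt(16 + J**2)))
G(U) = -U + 2*U*(5 + U + sqrt(16 + U**2)) (G(U) = 2*U*(5 + U + sqrt(16 + U**2)) - U = -U + 2*U*(5 + U + sqrt(16 + U**2)))
G(426) - 32001/29558 = 426*(9 + 2*426 + 2*sqrt(16 + 426**2)) - 32001/29558 = 426*(9 + 852 + 2*sqrt(16 + 181476)) - 32001*1/29558 = 426*(9 + 852 + 2*sqrt(181492)) - 32001/29558 = 426*(9 + 852 + 2*(34*sqrt(157))) - 32001/29558 = 426*(9 + 852 + 68*sqrt(157)) - 32001/29558 = 426*(861 + 68*sqrt(157)) - 32001/29558 = (366786 + 28968*sqrt(157)) - 32001/29558 = 10841428587/29558 + 28968*sqrt(157)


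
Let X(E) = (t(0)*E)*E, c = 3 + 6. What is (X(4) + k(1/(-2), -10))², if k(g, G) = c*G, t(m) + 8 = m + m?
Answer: 47524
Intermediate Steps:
t(m) = -8 + 2*m (t(m) = -8 + (m + m) = -8 + 2*m)
c = 9
X(E) = -8*E² (X(E) = ((-8 + 2*0)*E)*E = ((-8 + 0)*E)*E = (-8*E)*E = -8*E²)
k(g, G) = 9*G
(X(4) + k(1/(-2), -10))² = (-8*4² + 9*(-10))² = (-8*16 - 90)² = (-128 - 90)² = (-218)² = 47524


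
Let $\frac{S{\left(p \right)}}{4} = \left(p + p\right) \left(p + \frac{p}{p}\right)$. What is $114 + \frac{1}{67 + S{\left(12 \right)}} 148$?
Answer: $\frac{150058}{1315} \approx 114.11$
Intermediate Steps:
$S{\left(p \right)} = 8 p \left(1 + p\right)$ ($S{\left(p \right)} = 4 \left(p + p\right) \left(p + \frac{p}{p}\right) = 4 \cdot 2 p \left(p + 1\right) = 4 \cdot 2 p \left(1 + p\right) = 8 p \left(1 + p\right)$)
$114 + \frac{1}{67 + S{\left(12 \right)}} 148 = 114 + \frac{1}{67 + 8 \cdot 12 \left(1 + 12\right)} 148 = 114 + \frac{1}{67 + 8 \cdot 12 \cdot 13} \cdot 148 = 114 + \frac{1}{67 + 1248} \cdot 148 = 114 + \frac{1}{1315} \cdot 148 = 114 + \frac{148}{1315} = \frac{150058}{1315}$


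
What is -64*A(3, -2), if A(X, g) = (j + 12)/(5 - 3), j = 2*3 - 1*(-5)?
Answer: -736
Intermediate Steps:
j = 11 (j = 6 + 5 = 11)
A(X, g) = 23/2 (A(X, g) = (11 + 12)/(5 - 3) = 23/2)
-64*A(3, -2) = -64*23/2 = -736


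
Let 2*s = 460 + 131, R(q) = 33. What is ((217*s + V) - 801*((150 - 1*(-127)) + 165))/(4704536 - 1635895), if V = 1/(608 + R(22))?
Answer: -371675515/3933997762 ≈ -0.094478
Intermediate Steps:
s = 591/2 (s = (460 + 131)/2 = (½)*591 = 591/2 ≈ 295.50)
V = 1/641 (V = 1/(608 + 33) = 1/641 ≈ 0.0015601)
((217*s + V) - 801*((150 - 1*(-127)) + 165))/(4704536 - 1635895) = ((217*(591/2) + 1/641) - 801*((150 - 1*(-127)) + 165))/(4704536 - 1635895) = ((128247/2 + 1/641) - 801*((150 + 127) + 165))/3068641 = (82206329/1282 - 801*(277 + 165))*(1/3068641) = (82206329/1282 - 801*442)*(1/3068641) = (82206329/1282 - 354042)*(1/3068641) = -371675515/1282*1/3068641 = -371675515/3933997762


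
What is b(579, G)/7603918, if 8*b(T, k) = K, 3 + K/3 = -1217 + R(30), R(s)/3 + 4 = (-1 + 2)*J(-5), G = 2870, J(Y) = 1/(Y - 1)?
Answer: -7395/121662688 ≈ -6.0783e-5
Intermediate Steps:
J(Y) = 1/(-1 + Y)
R(s) = -25/2 (R(s) = -12 + 3*((-1 + 2)/(-1 - 5)) = -12 + 3*(1/(-6)) = -12 + 3*(1*(-1/6)) = -12 + 3*(-1/6) = -12 - 1/2 = -25/2)
K = -7395/2 (K = -9 + 3*(-1217 - 25/2) = -9 + 3*(-2459/2) = -9 - 7377/2 = -7395/2 ≈ -3697.5)
b(T, k) = -7395/16 (b(T, k) = (1/8)*(-7395/2) = -7395/16)
b(579, G)/7603918 = -7395/16/7603918 = -7395/16*1/7603918 = -7395/121662688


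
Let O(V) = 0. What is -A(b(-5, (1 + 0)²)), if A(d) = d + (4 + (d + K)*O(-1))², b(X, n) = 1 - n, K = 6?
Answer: -16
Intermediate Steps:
A(d) = 16 + d (A(d) = d + (4 + (d + 6)*0)² = d + (4 + (6 + d)*0)² = d + (4 + 0)² = d + 4² = d + 16 = 16 + d)
-A(b(-5, (1 + 0)²)) = -(16 + (1 - (1 + 0)²)) = -(16 + (1 - 1*1²)) = -(16 + (1 - 1*1)) = -(16 + (1 - 1)) = -(16 + 0) = -1*16 = -16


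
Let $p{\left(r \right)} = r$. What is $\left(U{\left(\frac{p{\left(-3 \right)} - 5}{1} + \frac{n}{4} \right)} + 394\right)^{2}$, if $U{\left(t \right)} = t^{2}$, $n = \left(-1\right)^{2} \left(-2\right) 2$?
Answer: $225625$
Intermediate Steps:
$n = -4$ ($n = 1 \left(-2\right) 2 = \left(-2\right) 2 = -4$)
$\left(U{\left(\frac{p{\left(-3 \right)} - 5}{1} + \frac{n}{4} \right)} + 394\right)^{2} = \left(\left(\frac{-3 - 5}{1} - \frac{4}{4}\right)^{2} + 394\right)^{2} = \left(\left(\left(-8\right) 1 - 1\right)^{2} + 394\right)^{2} = \left(\left(-8 - 1\right)^{2} + 394\right)^{2} = \left(\left(-9\right)^{2} + 394\right)^{2} = \left(81 + 394\right)^{2} = 475^{2} = 225625$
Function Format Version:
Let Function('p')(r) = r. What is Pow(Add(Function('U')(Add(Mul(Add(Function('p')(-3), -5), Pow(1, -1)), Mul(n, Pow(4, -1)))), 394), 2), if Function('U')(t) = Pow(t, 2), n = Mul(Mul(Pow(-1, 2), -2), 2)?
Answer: 225625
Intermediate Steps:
n = -4 (n = Mul(Mul(1, -2), 2) = Mul(-2, 2) = -4)
Pow(Add(Function('U')(Add(Mul(Add(Function('p')(-3), -5), Pow(1, -1)), Mul(n, Pow(4, -1)))), 394), 2) = Pow(Add(Pow(Add(Mul(Add(-3, -5), Pow(1, -1)), Mul(-4, Pow(4, -1))), 2), 394), 2) = Pow(Add(Pow(Add(Mul(-8, 1), Mul(-4, Rational(1, 4))), 2), 394), 2) = Pow(Add(Pow(Add(-8, -1), 2), 394), 2) = Pow(Add(Pow(-9, 2), 394), 2) = Pow(Add(81, 394), 2) = Pow(475, 2) = 225625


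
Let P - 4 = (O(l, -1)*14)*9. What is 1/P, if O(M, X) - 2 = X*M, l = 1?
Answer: 1/130 ≈ 0.0076923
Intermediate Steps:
O(M, X) = 2 + M*X (O(M, X) = 2 + X*M = 2 + M*X)
P = 130 (P = 4 + ((2 + 1*(-1))*14)*9 = 4 + ((2 - 1)*14)*9 = 4 + (1*14)*9 = 4 + 14*9 = 4 + 126 = 130)
1/P = 1/130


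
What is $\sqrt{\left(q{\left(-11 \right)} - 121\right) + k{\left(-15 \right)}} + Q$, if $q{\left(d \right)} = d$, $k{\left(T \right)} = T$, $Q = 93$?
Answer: $93 + 7 i \sqrt{3} \approx 93.0 + 12.124 i$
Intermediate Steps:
$\sqrt{\left(q{\left(-11 \right)} - 121\right) + k{\left(-15 \right)}} + Q = \sqrt{\left(-11 - 121\right) - 15} + 93 = \sqrt{-132 - 15} + 93 = \sqrt{-147} + 93 = 7 i \sqrt{3} + 93 = 93 + 7 i \sqrt{3}$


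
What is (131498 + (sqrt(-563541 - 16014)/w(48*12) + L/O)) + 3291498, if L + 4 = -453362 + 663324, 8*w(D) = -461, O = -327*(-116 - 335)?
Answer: 168271130350/49159 - 216*I*sqrt(795)/461 ≈ 3.423e+6 - 13.211*I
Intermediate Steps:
O = 147477 (O = -327*(-451) = 147477)
w(D) = -461/8 (w(D) = (1/8)*(-461) = -461/8)
L = 209958 (L = -4 + (-453362 + 663324) = -4 + 209962 = 209958)
(131498 + (sqrt(-563541 - 16014)/w(48*12) + L/O)) + 3291498 = (131498 + (sqrt(-563541 - 16014)/(-461/8) + 209958/147477)) + 3291498 = (131498 + (sqrt(-579555)*(-8/461) + 209958*(1/147477))) + 3291498 = (131498 + ((27*I*sqrt(795))*(-8/461) + 69986/49159)) + 3291498 = (131498 + (-216*I*sqrt(795)/461 + 69986/49159)) + 3291498 = (131498 + (69986/49159 - 216*I*sqrt(795)/461)) + 3291498 = (6464380168/49159 - 216*I*sqrt(795)/461) + 3291498 = 168271130350/49159 - 216*I*sqrt(795)/461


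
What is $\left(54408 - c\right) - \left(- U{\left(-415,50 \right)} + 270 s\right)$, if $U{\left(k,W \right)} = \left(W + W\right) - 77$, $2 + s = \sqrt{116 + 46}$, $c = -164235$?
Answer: $219206 - 2430 \sqrt{2} \approx 2.1577 \cdot 10^{5}$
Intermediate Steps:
$s = -2 + 9 \sqrt{2}$ ($s = -2 + \sqrt{116 + 46} = -2 + \sqrt{162} = -2 + 9 \sqrt{2} \approx 10.728$)
$U{\left(k,W \right)} = -77 + 2 W$ ($U{\left(k,W \right)} = 2 W - 77 = -77 + 2 W$)
$\left(54408 - c\right) - \left(- U{\left(-415,50 \right)} + 270 s\right) = \left(54408 - -164235\right) + \left(\left(-77 + 2 \cdot 50\right) - 270 \left(-2 + 9 \sqrt{2}\right)\right) = \left(54408 + 164235\right) + \left(\left(-77 + 100\right) + \left(540 - 2430 \sqrt{2}\right)\right) = 218643 + \left(23 + \left(540 - 2430 \sqrt{2}\right)\right) = 218643 + \left(563 - 2430 \sqrt{2}\right) = 219206 - 2430 \sqrt{2}$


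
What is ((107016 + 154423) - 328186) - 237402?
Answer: -304149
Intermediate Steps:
((107016 + 154423) - 328186) - 237402 = (261439 - 328186) - 237402 = -66747 - 237402 = -304149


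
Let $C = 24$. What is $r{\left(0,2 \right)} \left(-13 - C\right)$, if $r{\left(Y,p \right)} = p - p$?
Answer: $0$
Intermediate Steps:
$r{\left(Y,p \right)} = 0$
$r{\left(0,2 \right)} \left(-13 - C\right) = 0 \left(-13 - 24\right) = 0 \left(-37\right) = 0$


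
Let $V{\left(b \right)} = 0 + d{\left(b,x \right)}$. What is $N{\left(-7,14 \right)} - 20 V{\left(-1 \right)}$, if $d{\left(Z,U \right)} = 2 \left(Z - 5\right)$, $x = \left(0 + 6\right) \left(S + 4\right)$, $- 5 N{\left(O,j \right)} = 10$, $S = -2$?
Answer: $238$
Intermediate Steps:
$N{\left(O,j \right)} = -2$ ($N{\left(O,j \right)} = \left(- \frac{1}{5}\right) 10 = -2$)
$x = 12$ ($x = \left(0 + 6\right) \left(-2 + 4\right) = 6 \cdot 2 = 12$)
$d{\left(Z,U \right)} = -10 + 2 Z$ ($d{\left(Z,U \right)} = 2 \left(-5 + Z\right) = -10 + 2 Z$)
$V{\left(b \right)} = -10 + 2 b$ ($V{\left(b \right)} = 0 + \left(-10 + 2 b\right) = -10 + 2 b$)
$N{\left(-7,14 \right)} - 20 V{\left(-1 \right)} = -2 - 20 \left(-10 + 2 \left(-1\right)\right) = -2 - 20 \left(-10 - 2\right) = -2 - 20 \left(-12\right) = -2 - -240 = -2 + 240 = 238$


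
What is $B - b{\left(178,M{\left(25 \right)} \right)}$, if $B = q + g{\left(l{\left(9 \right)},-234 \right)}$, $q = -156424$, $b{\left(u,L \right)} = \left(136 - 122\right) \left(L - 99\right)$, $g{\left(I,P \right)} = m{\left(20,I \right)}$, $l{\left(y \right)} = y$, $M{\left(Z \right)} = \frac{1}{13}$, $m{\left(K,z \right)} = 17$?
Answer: $- \frac{2015287}{13} \approx -1.5502 \cdot 10^{5}$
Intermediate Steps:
$M{\left(Z \right)} = \frac{1}{13}$
$g{\left(I,P \right)} = 17$
$b{\left(u,L \right)} = -1386 + 14 L$ ($b{\left(u,L \right)} = 14 \left(-99 + L\right) = -1386 + 14 L$)
$B = -156407$ ($B = -156424 + 17 = -156407$)
$B - b{\left(178,M{\left(25 \right)} \right)} = -156407 - \left(-1386 + 14 \cdot \frac{1}{13}\right) = -156407 - \left(-1386 + \frac{14}{13}\right) = -156407 - - \frac{18004}{13} = -156407 + \frac{18004}{13} = - \frac{2015287}{13}$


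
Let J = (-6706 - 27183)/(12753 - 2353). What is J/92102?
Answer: -33889/957860800 ≈ -3.5380e-5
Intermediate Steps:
J = -33889/10400 ≈ -3.2586
J/92102 = -33889/10400/92102 = -33889/10400*1/92102 = -33889/957860800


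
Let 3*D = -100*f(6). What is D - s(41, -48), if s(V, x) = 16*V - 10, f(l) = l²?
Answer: -1846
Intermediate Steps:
s(V, x) = -10 + 16*V
D = -1200 (D = (-100*6²)/3 = (-100*36)/3 = (⅓)*(-3600) = -1200)
D - s(41, -48) = -1200 - (-10 + 16*41) = -1200 - (-10 + 656) = -1200 - 1*646 = -1200 - 646 = -1846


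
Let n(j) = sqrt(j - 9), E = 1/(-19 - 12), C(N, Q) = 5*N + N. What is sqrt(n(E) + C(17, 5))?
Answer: sqrt(98022 + 62*I*sqrt(2170))/31 ≈ 10.101 + 0.14877*I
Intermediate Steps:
C(N, Q) = 6*N
E = -1/31 (E = 1/(-31) = -1/31 ≈ -0.032258)
n(j) = sqrt(-9 + j)
sqrt(n(E) + C(17, 5)) = sqrt(sqrt(-9 - 1/31) + 6*17) = sqrt(sqrt(-280/31) + 102) = sqrt(2*I*sqrt(2170)/31 + 102) = sqrt(102 + 2*I*sqrt(2170)/31)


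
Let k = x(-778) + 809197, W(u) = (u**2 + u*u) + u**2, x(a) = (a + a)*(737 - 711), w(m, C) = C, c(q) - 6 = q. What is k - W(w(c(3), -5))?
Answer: 768666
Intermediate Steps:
c(q) = 6 + q
x(a) = 52*a (x(a) = (2*a)*26 = 52*a)
W(u) = 3*u**2 (W(u) = (u**2 + u**2) + u**2 = 2*u**2 + u**2 = 3*u**2)
k = 768741 (k = 52*(-778) + 809197 = -40456 + 809197 = 768741)
k - W(w(c(3), -5)) = 768741 - 3*(-5)**2 = 768741 - 3*25 = 768741 - 1*75 = 768741 - 75 = 768666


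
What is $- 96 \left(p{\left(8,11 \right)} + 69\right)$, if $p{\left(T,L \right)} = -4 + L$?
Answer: $-7296$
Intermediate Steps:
$- 96 \left(p{\left(8,11 \right)} + 69\right) = - 96 \left(\left(-4 + 11\right) + 69\right) = - 96 \left(7 + 69\right) = \left(-96\right) 76 = -7296$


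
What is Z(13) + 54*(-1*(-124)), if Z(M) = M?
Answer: 6709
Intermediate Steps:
Z(13) + 54*(-1*(-124)) = 13 + 54*(-1*(-124)) = 13 + 54*124 = 13 + 6696 = 6709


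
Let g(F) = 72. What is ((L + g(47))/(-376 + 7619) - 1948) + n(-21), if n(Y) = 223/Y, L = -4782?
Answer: -298010743/152103 ≈ -1959.3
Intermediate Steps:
((L + g(47))/(-376 + 7619) - 1948) + n(-21) = ((-4782 + 72)/(-376 + 7619) - 1948) + 223/(-21) = (-4710/7243 - 1948) + 223*(-1/21) = (-4710*1/7243 - 1948) - 223/21 = (-4710/7243 - 1948) - 223/21 = -14114074/7243 - 223/21 = -298010743/152103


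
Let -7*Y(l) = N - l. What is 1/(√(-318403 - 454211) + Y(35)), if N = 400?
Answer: -2555/37991311 - 147*I*√85846/37991311 ≈ -6.7252e-5 - 0.0011337*I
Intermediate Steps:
Y(l) = -400/7 + l/7 (Y(l) = -(400 - l)/7 = -400/7 + l/7)
1/(√(-318403 - 454211) + Y(35)) = 1/(√(-318403 - 454211) + (-400/7 + (⅐)*35)) = 1/(√(-772614) + (-400/7 + 5)) = 1/(3*I*√85846 - 365/7) = 1/(-365/7 + 3*I*√85846)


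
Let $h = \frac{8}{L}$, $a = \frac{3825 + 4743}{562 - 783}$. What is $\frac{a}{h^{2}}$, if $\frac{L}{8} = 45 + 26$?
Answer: $- \frac{2540664}{13} \approx -1.9544 \cdot 10^{5}$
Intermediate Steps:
$L = 568$ ($L = 8 \left(45 + 26\right) = 8 \cdot 71 = 568$)
$a = - \frac{504}{13}$ ($a = \frac{8568}{-221} = 8568 \left(- \frac{1}{221}\right) = - \frac{504}{13} \approx -38.769$)
$h = \frac{1}{71}$ ($h = \frac{8}{568} = 8 \cdot \frac{1}{568} = \frac{1}{71} \approx 0.014085$)
$\frac{a}{h^{2}} = - \frac{504}{13 \left(\frac{1}{71}\right)^{2}} = - \frac{504 \frac{1}{\frac{1}{5041}}}{13} = \left(- \frac{504}{13}\right) 5041 = - \frac{2540664}{13}$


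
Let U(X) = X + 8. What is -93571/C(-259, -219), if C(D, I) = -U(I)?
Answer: -93571/211 ≈ -443.46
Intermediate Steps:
U(X) = 8 + X
C(D, I) = -8 - I (C(D, I) = -(8 + I) = -8 - I)
-93571/C(-259, -219) = -93571/(-8 - 1*(-219)) = -93571/(-8 + 219) = -93571/211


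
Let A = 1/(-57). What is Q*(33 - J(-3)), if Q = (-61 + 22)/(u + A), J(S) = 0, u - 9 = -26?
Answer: 73359/970 ≈ 75.628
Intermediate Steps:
u = -17 (u = 9 - 26 = -17)
A = -1/57 ≈ -0.017544
Q = 2223/970 (Q = (-61 + 22)/(-17 - 1/57) = -39/(-970/57) = -39*(-57/970) = 2223/970 ≈ 2.2918)
Q*(33 - J(-3)) = 2223*(33 - 1*0)/970 = 2223*(33 + 0)/970 = (2223/970)*33 = 73359/970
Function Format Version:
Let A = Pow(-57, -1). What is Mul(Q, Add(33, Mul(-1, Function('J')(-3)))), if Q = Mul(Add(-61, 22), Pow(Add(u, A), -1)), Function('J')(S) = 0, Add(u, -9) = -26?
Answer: Rational(73359, 970) ≈ 75.628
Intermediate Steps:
u = -17 (u = Add(9, -26) = -17)
A = Rational(-1, 57) ≈ -0.017544
Q = Rational(2223, 970) (Q = Mul(Add(-61, 22), Pow(Add(-17, Rational(-1, 57)), -1)) = Mul(-39, Pow(Rational(-970, 57), -1)) = Mul(-39, Rational(-57, 970)) = Rational(2223, 970) ≈ 2.2918)
Mul(Q, Add(33, Mul(-1, Function('J')(-3)))) = Mul(Rational(2223, 970), Add(33, Mul(-1, 0))) = Mul(Rational(2223, 970), Add(33, 0)) = Mul(Rational(2223, 970), 33) = Rational(73359, 970)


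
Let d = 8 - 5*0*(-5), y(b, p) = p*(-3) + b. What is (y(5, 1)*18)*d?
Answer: 288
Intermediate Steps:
y(b, p) = b - 3*p (y(b, p) = -3*p + b = b - 3*p)
d = 8 (d = 8 - 0*(-5) = 8 - 1*0 = 8 + 0 = 8)
(y(5, 1)*18)*d = ((5 - 3*1)*18)*8 = ((5 - 3)*18)*8 = (2*18)*8 = 36*8 = 288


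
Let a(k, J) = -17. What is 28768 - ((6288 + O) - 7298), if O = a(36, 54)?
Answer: 29795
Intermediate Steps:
O = -17
28768 - ((6288 + O) - 7298) = 28768 - ((6288 - 17) - 7298) = 28768 - (6271 - 7298) = 28768 - 1*(-1027) = 28768 + 1027 = 29795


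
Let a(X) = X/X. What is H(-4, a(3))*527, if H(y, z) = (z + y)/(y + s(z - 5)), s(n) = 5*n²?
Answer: -1581/76 ≈ -20.803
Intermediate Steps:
a(X) = 1
H(y, z) = (y + z)/(y + 5*(-5 + z)²) (H(y, z) = (z + y)/(y + 5*(z - 5)²) = (y + z)/(y + 5*(-5 + z)²))
H(-4, a(3))*527 = ((-4 + 1)/(-4 + 5*(-5 + 1)²))*527 = (-3/(-4 + 5*(-4)²))*527 = (-3/(-4 + 5*16))*527 = (-3/(-4 + 80))*527 = (-3/76)*527 = ((1/76)*(-3))*527 = -3/76*527 = -1581/76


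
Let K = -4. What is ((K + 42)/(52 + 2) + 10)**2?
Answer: 83521/729 ≈ 114.57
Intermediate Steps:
((K + 42)/(52 + 2) + 10)**2 = ((-4 + 42)/(52 + 2) + 10)**2 = (38/54 + 10)**2 = (38*(1/54) + 10)**2 = (19/27 + 10)**2 = (289/27)**2 = 83521/729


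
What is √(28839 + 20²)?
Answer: √29239 ≈ 170.99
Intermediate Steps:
√(28839 + 20²) = √(28839 + 400) = √29239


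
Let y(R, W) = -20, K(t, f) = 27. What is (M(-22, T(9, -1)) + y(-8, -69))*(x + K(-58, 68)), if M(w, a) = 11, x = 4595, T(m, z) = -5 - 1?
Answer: -41598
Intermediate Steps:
T(m, z) = -6
(M(-22, T(9, -1)) + y(-8, -69))*(x + K(-58, 68)) = (11 - 20)*(4595 + 27) = -9*4622 = -41598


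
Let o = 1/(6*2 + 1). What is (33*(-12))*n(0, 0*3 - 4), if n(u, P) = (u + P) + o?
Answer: 20196/13 ≈ 1553.5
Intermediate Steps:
o = 1/13 (o = 1/(12 + 1) = 1/13 ≈ 0.076923)
n(u, P) = 1/13 + P + u (n(u, P) = (u + P) + 1/13 = (P + u) + 1/13 = 1/13 + P + u)
(33*(-12))*n(0, 0*3 - 4) = (33*(-12))*(1/13 + (0*3 - 4) + 0) = -396*(1/13 + (0 - 4) + 0) = -396*(1/13 - 4 + 0) = -396*(-51/13) = 20196/13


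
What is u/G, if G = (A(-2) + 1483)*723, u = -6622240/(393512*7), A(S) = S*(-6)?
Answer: -165556/74434713171 ≈ -2.2242e-6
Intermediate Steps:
A(S) = -6*S
u = -827780/344323 (u = -6622240/2754584 = -6622240*1/2754584 = -827780/344323 ≈ -2.4041)
G = 1080885 (G = (-6*(-2) + 1483)*723 = (12 + 1483)*723 = 1495*723 = 1080885)
u/G = -827780/344323/1080885 = -827780/344323*1/1080885 = -165556/74434713171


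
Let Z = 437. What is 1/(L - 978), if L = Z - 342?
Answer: -1/883 ≈ -0.0011325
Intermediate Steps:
L = 95 (L = 437 - 342 = 95)
1/(L - 978) = 1/(95 - 978) = 1/(-883) = -1/883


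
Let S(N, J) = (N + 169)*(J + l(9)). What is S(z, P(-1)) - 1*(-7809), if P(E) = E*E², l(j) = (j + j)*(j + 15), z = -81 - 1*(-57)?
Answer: 70304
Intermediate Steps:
z = -24 (z = -81 + 57 = -24)
l(j) = 2*j*(15 + j) (l(j) = (2*j)*(15 + j) = 2*j*(15 + j))
P(E) = E³
S(N, J) = (169 + N)*(432 + J) (S(N, J) = (N + 169)*(J + 2*9*(15 + 9)) = (169 + N)*(J + 2*9*24) = (169 + N)*(J + 432) = (169 + N)*(432 + J))
S(z, P(-1)) - 1*(-7809) = (73008 + 169*(-1)³ + 432*(-24) + (-1)³*(-24)) - 1*(-7809) = (73008 + 169*(-1) - 10368 - 1*(-24)) + 7809 = (73008 - 169 - 10368 + 24) + 7809 = 62495 + 7809 = 70304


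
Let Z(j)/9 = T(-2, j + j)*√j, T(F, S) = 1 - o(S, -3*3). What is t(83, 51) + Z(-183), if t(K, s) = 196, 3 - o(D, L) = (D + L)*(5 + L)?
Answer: 196 + 13482*I*√183 ≈ 196.0 + 1.8238e+5*I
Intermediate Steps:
o(D, L) = 3 - (5 + L)*(D + L) (o(D, L) = 3 - (D + L)*(5 + L) = 3 - (5 + L)*(D + L))
T(F, S) = 34 - 4*S (T(F, S) = 1 - (3 - (-3*3)² - 5*S - (-15)*3 - S*(-3*3)) = 1 - (3 - 1*(-9)² - 5*S - 5*(-9) - 1*S*(-9)) = 1 - (3 - 1*81 - 5*S + 45 + 9*S) = 1 - (3 - 81 - 5*S + 45 + 9*S) = 1 - (-33 + 4*S) = 1 + (33 - 4*S) = 34 - 4*S)
Z(j) = 9*√j*(34 - 8*j) (Z(j) = 9*((34 - 4*(j + j))*√j) = 9*((34 - 8*j)*√j) = 9*(√j*(34 - 8*j)) = 9*√j*(34 - 8*j))
t(83, 51) + Z(-183) = 196 + √(-183)*(306 - 72*(-183)) = 196 + (I*√183)*(306 + 13176) = 196 + (I*√183)*13482 = 196 + 13482*I*√183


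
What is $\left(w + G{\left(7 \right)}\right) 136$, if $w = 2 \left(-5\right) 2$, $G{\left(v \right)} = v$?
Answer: $-1768$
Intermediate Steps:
$w = -20$ ($w = \left(-10\right) 2 = -20$)
$\left(w + G{\left(7 \right)}\right) 136 = \left(-20 + 7\right) 136 = \left(-13\right) 136 = -1768$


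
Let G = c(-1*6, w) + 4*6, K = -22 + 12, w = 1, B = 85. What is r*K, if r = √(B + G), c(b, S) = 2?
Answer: -10*√111 ≈ -105.36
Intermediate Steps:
K = -10
G = 26 (G = 2 + 4*6 = 2 + 24 = 26)
r = √111 (r = √(85 + 26) = √111 ≈ 10.536)
r*K = √111*(-10) = -10*√111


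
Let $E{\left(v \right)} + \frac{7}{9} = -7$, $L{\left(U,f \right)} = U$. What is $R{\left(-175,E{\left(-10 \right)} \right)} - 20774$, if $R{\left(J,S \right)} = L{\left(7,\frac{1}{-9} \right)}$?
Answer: $-20767$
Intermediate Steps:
$E{\left(v \right)} = - \frac{70}{9}$ ($E{\left(v \right)} = - \frac{7}{9} - 7 = - \frac{70}{9}$)
$R{\left(J,S \right)} = 7$
$R{\left(-175,E{\left(-10 \right)} \right)} - 20774 = 7 - 20774 = -20767$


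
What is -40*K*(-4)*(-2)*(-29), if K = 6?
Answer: 55680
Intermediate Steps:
-40*K*(-4)*(-2)*(-29) = -40*6*(-4)*(-2)*(-29) = -(-960)*(-2)*(-29) = -40*48*(-29) = -1920*(-29) = 55680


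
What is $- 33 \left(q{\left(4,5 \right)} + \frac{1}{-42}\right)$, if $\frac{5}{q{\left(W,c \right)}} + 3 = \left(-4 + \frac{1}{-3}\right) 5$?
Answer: $\frac{1936}{259} \approx 7.4749$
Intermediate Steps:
$q{\left(W,c \right)} = - \frac{15}{74}$ ($q{\left(W,c \right)} = \frac{5}{-3 + \left(-4 + \frac{1}{-3}\right) 5} = \frac{5}{-3 + \left(-4 - \frac{1}{3}\right) 5} = \frac{5}{-3 - \frac{65}{3}} = \frac{5}{- \frac{74}{3}} = 5 \left(- \frac{3}{74}\right) = - \frac{15}{74}$)
$- 33 \left(q{\left(4,5 \right)} + \frac{1}{-42}\right) = - 33 \left(- \frac{15}{74} + \frac{1}{-42}\right) = - 33 \left(- \frac{15}{74} - \frac{1}{42}\right) = \left(-33\right) \left(- \frac{176}{777}\right) = \frac{1936}{259}$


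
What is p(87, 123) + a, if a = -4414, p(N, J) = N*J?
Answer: 6287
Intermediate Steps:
p(N, J) = J*N
p(87, 123) + a = 123*87 - 4414 = 10701 - 4414 = 6287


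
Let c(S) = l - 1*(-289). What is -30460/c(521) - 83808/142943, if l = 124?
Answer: -4388656484/59035459 ≈ -74.339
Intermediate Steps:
c(S) = 413 (c(S) = 124 - 1*(-289) = 124 + 289 = 413)
-30460/c(521) - 83808/142943 = -30460/413 - 83808/142943 = -4388656484/59035459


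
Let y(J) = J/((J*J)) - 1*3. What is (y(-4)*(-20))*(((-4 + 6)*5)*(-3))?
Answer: -1950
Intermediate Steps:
y(J) = -3 + 1/J (y(J) = J/(J²) - 3 = J/J² - 3 = 1/J - 3 = -3 + 1/J)
(y(-4)*(-20))*(((-4 + 6)*5)*(-3)) = ((-3 + 1/(-4))*(-20))*(((-4 + 6)*5)*(-3)) = ((-3 - ¼)*(-20))*((2*5)*(-3)) = (-13/4*(-20))*(10*(-3)) = 65*(-30) = -1950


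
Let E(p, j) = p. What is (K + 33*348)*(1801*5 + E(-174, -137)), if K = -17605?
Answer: -54054551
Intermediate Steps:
(K + 33*348)*(1801*5 + E(-174, -137)) = (-17605 + 33*348)*(1801*5 - 174) = (-17605 + 11484)*(9005 - 174) = -6121*8831 = -54054551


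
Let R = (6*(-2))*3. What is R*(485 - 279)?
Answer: -7416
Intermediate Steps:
R = -36 (R = -12*3 = -36)
R*(485 - 279) = -36*(485 - 279) = -36*206 = -7416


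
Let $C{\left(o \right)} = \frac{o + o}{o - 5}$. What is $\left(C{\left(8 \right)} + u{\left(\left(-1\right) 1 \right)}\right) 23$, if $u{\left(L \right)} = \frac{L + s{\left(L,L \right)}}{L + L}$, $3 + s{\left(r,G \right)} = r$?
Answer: $\frac{1081}{6} \approx 180.17$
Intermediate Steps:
$s{\left(r,G \right)} = -3 + r$
$C{\left(o \right)} = \frac{2 o}{-5 + o}$
$u{\left(L \right)} = \frac{-3 + 2 L}{2 L}$ ($u{\left(L \right)} = \frac{L + \left(-3 + L\right)}{L + L} = \frac{-3 + 2 L}{2 L}$)
$\left(C{\left(8 \right)} + u{\left(\left(-1\right) 1 \right)}\right) 23 = \left(2 \cdot 8 \frac{1}{-5 + 8} + \frac{- \frac{3}{2} - 1}{\left(-1\right) 1}\right) 23 = \left(2 \cdot 8 \cdot \frac{1}{3} + \frac{- \frac{3}{2} - 1}{-1}\right) 23 = \left(2 \cdot 8 \cdot \frac{1}{3} - - \frac{5}{2}\right) 23 = \left(\frac{16}{3} + \frac{5}{2}\right) 23 = \frac{47}{6} \cdot 23 = \frac{1081}{6}$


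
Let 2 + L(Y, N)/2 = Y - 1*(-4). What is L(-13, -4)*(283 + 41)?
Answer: -7128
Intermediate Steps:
L(Y, N) = 4 + 2*Y (L(Y, N) = -4 + 2*(Y - 1*(-4)) = -4 + 2*(Y + 4) = -4 + 2*(4 + Y) = -4 + (8 + 2*Y) = 4 + 2*Y)
L(-13, -4)*(283 + 41) = (4 + 2*(-13))*(283 + 41) = (4 - 26)*324 = -22*324 = -7128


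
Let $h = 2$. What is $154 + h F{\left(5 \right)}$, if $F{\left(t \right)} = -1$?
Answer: $152$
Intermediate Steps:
$154 + h F{\left(5 \right)} = 154 + 2 \left(-1\right) = 154 - 2 = 152$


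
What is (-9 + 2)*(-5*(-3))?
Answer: -105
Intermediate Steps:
(-9 + 2)*(-5*(-3)) = -7*15 = -105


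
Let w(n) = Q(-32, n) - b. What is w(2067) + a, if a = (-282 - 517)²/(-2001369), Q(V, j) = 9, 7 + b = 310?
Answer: -589040887/2001369 ≈ -294.32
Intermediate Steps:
b = 303 (b = -7 + 310 = 303)
w(n) = -294 (w(n) = 9 - 1*303 = 9 - 303 = -294)
a = -638401/2001369 (a = (-799)²*(-1/2001369) = 638401*(-1/2001369) = -638401/2001369 ≈ -0.31898)
w(2067) + a = -294 - 638401/2001369 = -589040887/2001369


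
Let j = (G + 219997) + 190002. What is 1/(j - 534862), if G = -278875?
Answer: -1/403738 ≈ -2.4769e-6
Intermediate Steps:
j = 131124 (j = (-278875 + 219997) + 190002 = -58878 + 190002 = 131124)
1/(j - 534862) = 1/(131124 - 534862) = 1/(-403738) = -1/403738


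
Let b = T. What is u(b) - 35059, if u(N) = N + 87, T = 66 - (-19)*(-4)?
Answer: -34982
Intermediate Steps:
T = -10 (T = 66 - 1*76 = 66 - 76 = -10)
b = -10
u(N) = 87 + N
u(b) - 35059 = (87 - 10) - 35059 = 77 - 35059 = -34982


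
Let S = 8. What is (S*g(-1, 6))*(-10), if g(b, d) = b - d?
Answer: 560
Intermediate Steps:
(S*g(-1, 6))*(-10) = (8*(-1 - 1*6))*(-10) = (8*(-1 - 6))*(-10) = (8*(-7))*(-10) = -56*(-10) = 560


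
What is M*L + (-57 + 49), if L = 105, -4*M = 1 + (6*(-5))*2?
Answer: 6163/4 ≈ 1540.8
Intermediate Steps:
M = 59/4 (M = -(1 + (6*(-5))*2)/4 = -(1 - 30*2)/4 = -(1 - 60)/4 = -1/4*(-59) = 59/4 ≈ 14.750)
M*L + (-57 + 49) = (59/4)*105 + (-57 + 49) = 6195/4 - 8 = 6163/4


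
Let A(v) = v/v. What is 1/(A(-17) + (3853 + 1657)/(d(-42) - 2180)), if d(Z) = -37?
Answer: -2217/3293 ≈ -0.67325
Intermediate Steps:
A(v) = 1
1/(A(-17) + (3853 + 1657)/(d(-42) - 2180)) = 1/(1 + (3853 + 1657)/(-37 - 2180)) = 1/(1 + 5510/(-2217)) = 1/(1 + 5510*(-1/2217)) = 1/(1 - 5510/2217) = 1/(-3293/2217) = -2217/3293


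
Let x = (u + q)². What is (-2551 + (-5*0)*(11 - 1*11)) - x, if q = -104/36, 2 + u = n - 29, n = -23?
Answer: -468775/81 ≈ -5787.3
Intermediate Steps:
u = -54 (u = -2 + (-23 - 29) = -2 - 52 = -54)
q = -26/9 (q = -104*1/36 = -26/9 ≈ -2.8889)
x = 262144/81 (x = (-54 - 26/9)² = (-512/9)² = 262144/81 ≈ 3236.3)
(-2551 + (-5*0)*(11 - 1*11)) - x = (-2551 + (-5*0)*(11 - 1*11)) - 1*262144/81 = (-2551 + 0*(11 - 11)) - 262144/81 = (-2551 + 0*0) - 262144/81 = (-2551 + 0) - 262144/81 = -2551 - 262144/81 = -468775/81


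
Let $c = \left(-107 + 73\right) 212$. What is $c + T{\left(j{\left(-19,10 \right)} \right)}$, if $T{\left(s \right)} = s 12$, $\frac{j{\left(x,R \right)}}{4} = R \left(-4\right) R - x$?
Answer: $-25496$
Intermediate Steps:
$j{\left(x,R \right)} = - 16 R^{2} - 4 x$ ($j{\left(x,R \right)} = 4 \left(R \left(-4\right) R - x\right) = 4 \left(- 4 R R - x\right) = 4 \left(- 4 R^{2} - x\right) = 4 \left(- x - 4 R^{2}\right) = - 16 R^{2} - 4 x$)
$T{\left(s \right)} = 12 s$
$c = -7208$ ($c = \left(-34\right) 212 = -7208$)
$c + T{\left(j{\left(-19,10 \right)} \right)} = -7208 + 12 \left(- 16 \cdot 10^{2} - -76\right) = -7208 + 12 \left(\left(-16\right) 100 + 76\right) = -7208 + 12 \left(-1600 + 76\right) = -7208 + 12 \left(-1524\right) = -7208 - 18288 = -25496$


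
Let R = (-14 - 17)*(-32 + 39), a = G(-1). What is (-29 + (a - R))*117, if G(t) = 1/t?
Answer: 21879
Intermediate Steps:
G(t) = 1/t
a = -1 (a = 1/(-1) = -1)
R = -217 (R = -31*7 = -217)
(-29 + (a - R))*117 = (-29 + (-1 - 1*(-217)))*117 = (-29 + (-1 + 217))*117 = (-29 + 216)*117 = 187*117 = 21879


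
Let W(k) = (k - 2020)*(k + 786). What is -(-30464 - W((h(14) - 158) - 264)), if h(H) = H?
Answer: -887320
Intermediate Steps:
W(k) = (-2020 + k)*(786 + k)
-(-30464 - W((h(14) - 158) - 264)) = -(-30464 - (-1587720 + ((14 - 158) - 264)² - 1234*((14 - 158) - 264))) = -(-30464 - (-1587720 + (-144 - 264)² - 1234*(-144 - 264))) = -(-30464 - (-1587720 + (-408)² - 1234*(-408))) = -(-30464 - (-1587720 + 166464 + 503472)) = -(-30464 - 1*(-917784)) = -(-30464 + 917784) = -1*887320 = -887320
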